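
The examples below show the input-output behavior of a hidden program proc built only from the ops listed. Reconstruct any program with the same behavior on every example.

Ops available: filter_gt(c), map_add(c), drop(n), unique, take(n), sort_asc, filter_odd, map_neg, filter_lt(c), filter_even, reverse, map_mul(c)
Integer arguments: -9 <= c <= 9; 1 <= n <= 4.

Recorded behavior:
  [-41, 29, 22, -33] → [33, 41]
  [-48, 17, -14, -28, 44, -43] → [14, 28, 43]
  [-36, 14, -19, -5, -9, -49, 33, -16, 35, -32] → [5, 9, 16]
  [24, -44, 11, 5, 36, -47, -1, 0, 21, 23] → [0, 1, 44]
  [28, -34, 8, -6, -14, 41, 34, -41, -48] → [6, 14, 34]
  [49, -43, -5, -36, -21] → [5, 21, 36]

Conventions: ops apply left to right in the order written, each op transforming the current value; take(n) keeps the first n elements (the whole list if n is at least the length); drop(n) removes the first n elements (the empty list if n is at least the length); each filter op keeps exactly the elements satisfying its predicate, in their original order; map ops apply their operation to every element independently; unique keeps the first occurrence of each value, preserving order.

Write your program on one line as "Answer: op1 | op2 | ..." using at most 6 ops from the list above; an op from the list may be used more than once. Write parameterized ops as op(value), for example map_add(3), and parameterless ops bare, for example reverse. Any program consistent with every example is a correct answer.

sort_asc | filter_lt(1) | map_neg | sort_asc | take(3)

Check, running the answer program on each example:
  [-41, 29, 22, -33] -> [-41, -33, 22, 29] -> [-41, -33] -> [41, 33] -> [33, 41] -> [33, 41]
  [-48, 17, -14, -28, 44, -43] -> [-48, -43, -28, -14, 17, 44] -> [-48, -43, -28, -14] -> [48, 43, 28, 14] -> [14, 28, 43, 48] -> [14, 28, 43]
  [-36, 14, -19, -5, -9, -49, 33, -16, 35, -32] -> [-49, -36, -32, -19, -16, -9, -5, 14, 33, 35] -> [-49, -36, -32, -19, -16, -9, -5] -> [49, 36, 32, 19, 16, 9, 5] -> [5, 9, 16, 19, 32, 36, 49] -> [5, 9, 16]
  [24, -44, 11, 5, 36, -47, -1, 0, 21, 23] -> [-47, -44, -1, 0, 5, 11, 21, 23, 24, 36] -> [-47, -44, -1, 0] -> [47, 44, 1, 0] -> [0, 1, 44, 47] -> [0, 1, 44]
  [28, -34, 8, -6, -14, 41, 34, -41, -48] -> [-48, -41, -34, -14, -6, 8, 28, 34, 41] -> [-48, -41, -34, -14, -6] -> [48, 41, 34, 14, 6] -> [6, 14, 34, 41, 48] -> [6, 14, 34]
  [49, -43, -5, -36, -21] -> [-43, -36, -21, -5, 49] -> [-43, -36, -21, -5] -> [43, 36, 21, 5] -> [5, 21, 36, 43] -> [5, 21, 36]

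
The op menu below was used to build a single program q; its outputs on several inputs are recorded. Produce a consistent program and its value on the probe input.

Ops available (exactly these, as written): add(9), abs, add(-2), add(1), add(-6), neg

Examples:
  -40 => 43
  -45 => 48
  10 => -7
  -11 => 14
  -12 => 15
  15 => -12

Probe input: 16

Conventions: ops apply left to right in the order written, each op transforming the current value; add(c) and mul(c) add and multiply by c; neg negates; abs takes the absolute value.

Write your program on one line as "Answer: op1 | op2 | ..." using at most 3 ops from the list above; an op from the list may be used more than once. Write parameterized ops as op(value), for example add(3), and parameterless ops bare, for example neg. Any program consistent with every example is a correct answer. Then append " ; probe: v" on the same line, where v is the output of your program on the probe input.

neg | add(-6) | add(9) ; probe: -13

Check, running the answer program on each example:
  -40 -> 40 -> 34 -> 43
  -45 -> 45 -> 39 -> 48
  10 -> -10 -> -16 -> -7
  -11 -> 11 -> 5 -> 14
  -12 -> 12 -> 6 -> 15
  15 -> -15 -> -21 -> -12
  probe: 16 -> -16 -> -22 -> -13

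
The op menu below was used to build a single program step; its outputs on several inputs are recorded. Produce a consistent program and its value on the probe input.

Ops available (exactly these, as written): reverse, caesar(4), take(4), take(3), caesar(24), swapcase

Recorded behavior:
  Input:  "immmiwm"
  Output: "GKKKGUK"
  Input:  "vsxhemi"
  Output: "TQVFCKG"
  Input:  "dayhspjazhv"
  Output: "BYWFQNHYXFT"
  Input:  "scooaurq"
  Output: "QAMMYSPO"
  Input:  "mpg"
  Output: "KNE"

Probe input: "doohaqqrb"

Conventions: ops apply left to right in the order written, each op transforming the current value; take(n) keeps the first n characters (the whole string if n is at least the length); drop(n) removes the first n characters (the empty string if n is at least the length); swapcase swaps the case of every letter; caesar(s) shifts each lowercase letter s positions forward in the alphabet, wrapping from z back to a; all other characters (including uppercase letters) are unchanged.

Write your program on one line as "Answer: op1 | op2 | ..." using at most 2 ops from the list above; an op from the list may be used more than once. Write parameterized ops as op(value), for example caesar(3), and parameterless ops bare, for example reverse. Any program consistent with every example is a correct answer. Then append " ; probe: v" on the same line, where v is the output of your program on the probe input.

caesar(24) | swapcase ; probe: "BMMFYOOPZ"

Check, running the answer program on each example:
  "immmiwm" -> "gkkkguk" -> "GKKKGUK"
  "vsxhemi" -> "tqvfckg" -> "TQVFCKG"
  "dayhspjazhv" -> "bywfqnhyxft" -> "BYWFQNHYXFT"
  "scooaurq" -> "qammyspo" -> "QAMMYSPO"
  "mpg" -> "kne" -> "KNE"
  probe: "doohaqqrb" -> "bmmfyoopz" -> "BMMFYOOPZ"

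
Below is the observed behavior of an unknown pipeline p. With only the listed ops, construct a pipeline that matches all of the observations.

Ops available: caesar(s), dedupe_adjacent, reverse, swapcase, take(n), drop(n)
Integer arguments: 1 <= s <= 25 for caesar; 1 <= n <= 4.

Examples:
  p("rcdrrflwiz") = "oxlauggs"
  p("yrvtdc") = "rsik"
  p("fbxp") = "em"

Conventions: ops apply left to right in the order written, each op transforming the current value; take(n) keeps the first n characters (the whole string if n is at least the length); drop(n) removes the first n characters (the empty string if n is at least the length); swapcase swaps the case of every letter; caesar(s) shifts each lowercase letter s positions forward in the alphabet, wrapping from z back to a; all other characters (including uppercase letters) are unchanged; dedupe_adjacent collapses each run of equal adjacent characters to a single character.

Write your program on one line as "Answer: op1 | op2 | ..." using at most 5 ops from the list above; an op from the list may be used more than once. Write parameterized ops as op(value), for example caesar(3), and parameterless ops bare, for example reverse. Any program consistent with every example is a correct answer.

caesar(3) | caesar(12) | drop(2) | reverse

Check, running the answer program on each example:
  "rcdrrflwiz" -> "ufguuiozlc" -> "grsggualxo" -> "sggualxo" -> "oxlauggs"
  "yrvtdc" -> "buywgf" -> "ngkisr" -> "kisr" -> "rsik"
  "fbxp" -> "ieas" -> "uqme" -> "me" -> "em"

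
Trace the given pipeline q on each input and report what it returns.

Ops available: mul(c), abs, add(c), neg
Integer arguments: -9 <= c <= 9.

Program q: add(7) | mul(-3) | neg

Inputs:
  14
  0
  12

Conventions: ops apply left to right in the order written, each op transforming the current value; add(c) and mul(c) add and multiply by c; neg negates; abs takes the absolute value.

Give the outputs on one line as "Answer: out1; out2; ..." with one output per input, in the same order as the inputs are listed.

63; 21; 57

Execution, op by op:
  14 -> 21 -> -63 -> 63
  0 -> 7 -> -21 -> 21
  12 -> 19 -> -57 -> 57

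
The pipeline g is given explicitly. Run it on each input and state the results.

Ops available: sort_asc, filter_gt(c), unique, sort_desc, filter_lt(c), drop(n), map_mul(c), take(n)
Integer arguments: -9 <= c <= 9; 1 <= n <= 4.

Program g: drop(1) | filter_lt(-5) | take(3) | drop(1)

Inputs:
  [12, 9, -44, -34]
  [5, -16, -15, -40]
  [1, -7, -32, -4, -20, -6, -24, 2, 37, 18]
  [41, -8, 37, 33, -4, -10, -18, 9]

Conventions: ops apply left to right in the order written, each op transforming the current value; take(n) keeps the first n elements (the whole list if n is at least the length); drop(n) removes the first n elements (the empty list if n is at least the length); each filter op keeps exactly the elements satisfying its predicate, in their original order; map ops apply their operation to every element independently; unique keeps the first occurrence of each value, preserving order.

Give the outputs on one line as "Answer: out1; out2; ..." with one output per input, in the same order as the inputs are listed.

Execution, op by op:
  [12, 9, -44, -34] -> [9, -44, -34] -> [-44, -34] -> [-44, -34] -> [-34]
  [5, -16, -15, -40] -> [-16, -15, -40] -> [-16, -15, -40] -> [-16, -15, -40] -> [-15, -40]
  [1, -7, -32, -4, -20, -6, -24, 2, 37, 18] -> [-7, -32, -4, -20, -6, -24, 2, 37, 18] -> [-7, -32, -20, -6, -24] -> [-7, -32, -20] -> [-32, -20]
  [41, -8, 37, 33, -4, -10, -18, 9] -> [-8, 37, 33, -4, -10, -18, 9] -> [-8, -10, -18] -> [-8, -10, -18] -> [-10, -18]

[-34]; [-15, -40]; [-32, -20]; [-10, -18]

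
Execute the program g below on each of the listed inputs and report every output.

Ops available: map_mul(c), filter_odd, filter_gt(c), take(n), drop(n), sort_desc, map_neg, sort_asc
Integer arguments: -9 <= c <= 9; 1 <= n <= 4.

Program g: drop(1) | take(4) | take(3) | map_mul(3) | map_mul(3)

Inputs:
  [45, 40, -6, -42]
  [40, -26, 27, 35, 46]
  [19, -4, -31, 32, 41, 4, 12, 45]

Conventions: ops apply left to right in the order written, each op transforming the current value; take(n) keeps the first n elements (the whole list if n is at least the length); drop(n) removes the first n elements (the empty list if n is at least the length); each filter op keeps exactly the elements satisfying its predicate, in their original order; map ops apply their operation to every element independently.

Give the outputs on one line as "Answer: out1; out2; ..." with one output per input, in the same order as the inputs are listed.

[360, -54, -378]; [-234, 243, 315]; [-36, -279, 288]

Execution, op by op:
  [45, 40, -6, -42] -> [40, -6, -42] -> [40, -6, -42] -> [40, -6, -42] -> [120, -18, -126] -> [360, -54, -378]
  [40, -26, 27, 35, 46] -> [-26, 27, 35, 46] -> [-26, 27, 35, 46] -> [-26, 27, 35] -> [-78, 81, 105] -> [-234, 243, 315]
  [19, -4, -31, 32, 41, 4, 12, 45] -> [-4, -31, 32, 41, 4, 12, 45] -> [-4, -31, 32, 41] -> [-4, -31, 32] -> [-12, -93, 96] -> [-36, -279, 288]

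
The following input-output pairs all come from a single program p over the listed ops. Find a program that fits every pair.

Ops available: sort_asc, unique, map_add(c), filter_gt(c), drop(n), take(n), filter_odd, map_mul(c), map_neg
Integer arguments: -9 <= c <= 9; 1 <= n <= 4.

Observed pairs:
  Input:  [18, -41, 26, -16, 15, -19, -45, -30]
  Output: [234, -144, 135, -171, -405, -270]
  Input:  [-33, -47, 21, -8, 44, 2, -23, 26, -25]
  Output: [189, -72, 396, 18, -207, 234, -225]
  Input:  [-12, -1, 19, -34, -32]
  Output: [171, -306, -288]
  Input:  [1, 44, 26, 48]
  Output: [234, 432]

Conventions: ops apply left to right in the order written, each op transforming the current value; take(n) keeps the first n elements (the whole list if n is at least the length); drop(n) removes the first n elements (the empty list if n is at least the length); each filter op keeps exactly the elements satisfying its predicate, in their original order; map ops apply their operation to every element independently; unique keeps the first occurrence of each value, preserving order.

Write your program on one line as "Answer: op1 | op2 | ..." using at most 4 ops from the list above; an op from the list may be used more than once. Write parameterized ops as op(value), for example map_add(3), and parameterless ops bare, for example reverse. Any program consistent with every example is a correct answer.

drop(2) | map_neg | map_mul(-9)

Check, running the answer program on each example:
  [18, -41, 26, -16, 15, -19, -45, -30] -> [26, -16, 15, -19, -45, -30] -> [-26, 16, -15, 19, 45, 30] -> [234, -144, 135, -171, -405, -270]
  [-33, -47, 21, -8, 44, 2, -23, 26, -25] -> [21, -8, 44, 2, -23, 26, -25] -> [-21, 8, -44, -2, 23, -26, 25] -> [189, -72, 396, 18, -207, 234, -225]
  [-12, -1, 19, -34, -32] -> [19, -34, -32] -> [-19, 34, 32] -> [171, -306, -288]
  [1, 44, 26, 48] -> [26, 48] -> [-26, -48] -> [234, 432]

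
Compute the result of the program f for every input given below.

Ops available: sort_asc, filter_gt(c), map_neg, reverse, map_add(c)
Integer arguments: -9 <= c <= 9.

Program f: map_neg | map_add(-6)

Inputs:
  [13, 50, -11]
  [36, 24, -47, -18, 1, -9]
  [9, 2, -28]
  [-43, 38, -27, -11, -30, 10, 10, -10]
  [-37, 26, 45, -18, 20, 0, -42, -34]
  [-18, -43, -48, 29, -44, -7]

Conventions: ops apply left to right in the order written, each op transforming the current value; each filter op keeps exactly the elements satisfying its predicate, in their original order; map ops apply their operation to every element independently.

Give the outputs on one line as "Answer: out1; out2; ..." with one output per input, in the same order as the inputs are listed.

Execution, op by op:
  [13, 50, -11] -> [-13, -50, 11] -> [-19, -56, 5]
  [36, 24, -47, -18, 1, -9] -> [-36, -24, 47, 18, -1, 9] -> [-42, -30, 41, 12, -7, 3]
  [9, 2, -28] -> [-9, -2, 28] -> [-15, -8, 22]
  [-43, 38, -27, -11, -30, 10, 10, -10] -> [43, -38, 27, 11, 30, -10, -10, 10] -> [37, -44, 21, 5, 24, -16, -16, 4]
  [-37, 26, 45, -18, 20, 0, -42, -34] -> [37, -26, -45, 18, -20, 0, 42, 34] -> [31, -32, -51, 12, -26, -6, 36, 28]
  [-18, -43, -48, 29, -44, -7] -> [18, 43, 48, -29, 44, 7] -> [12, 37, 42, -35, 38, 1]

[-19, -56, 5]; [-42, -30, 41, 12, -7, 3]; [-15, -8, 22]; [37, -44, 21, 5, 24, -16, -16, 4]; [31, -32, -51, 12, -26, -6, 36, 28]; [12, 37, 42, -35, 38, 1]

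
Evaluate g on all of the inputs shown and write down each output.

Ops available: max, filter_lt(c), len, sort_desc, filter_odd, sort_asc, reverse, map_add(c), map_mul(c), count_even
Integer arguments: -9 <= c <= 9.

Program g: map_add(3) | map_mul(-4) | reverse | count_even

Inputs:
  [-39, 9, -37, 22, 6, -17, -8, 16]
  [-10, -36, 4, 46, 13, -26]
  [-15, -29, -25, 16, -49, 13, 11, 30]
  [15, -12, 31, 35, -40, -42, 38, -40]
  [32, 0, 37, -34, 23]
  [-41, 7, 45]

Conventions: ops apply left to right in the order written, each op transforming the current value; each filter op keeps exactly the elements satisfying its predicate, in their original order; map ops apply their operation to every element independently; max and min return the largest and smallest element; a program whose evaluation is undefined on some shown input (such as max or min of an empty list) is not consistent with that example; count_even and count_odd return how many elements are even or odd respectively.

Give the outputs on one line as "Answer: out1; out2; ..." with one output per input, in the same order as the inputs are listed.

8; 6; 8; 8; 5; 3

Execution, op by op:
  [-39, 9, -37, 22, 6, -17, -8, 16] -> [-36, 12, -34, 25, 9, -14, -5, 19] -> [144, -48, 136, -100, -36, 56, 20, -76] -> [-76, 20, 56, -36, -100, 136, -48, 144] -> 8
  [-10, -36, 4, 46, 13, -26] -> [-7, -33, 7, 49, 16, -23] -> [28, 132, -28, -196, -64, 92] -> [92, -64, -196, -28, 132, 28] -> 6
  [-15, -29, -25, 16, -49, 13, 11, 30] -> [-12, -26, -22, 19, -46, 16, 14, 33] -> [48, 104, 88, -76, 184, -64, -56, -132] -> [-132, -56, -64, 184, -76, 88, 104, 48] -> 8
  [15, -12, 31, 35, -40, -42, 38, -40] -> [18, -9, 34, 38, -37, -39, 41, -37] -> [-72, 36, -136, -152, 148, 156, -164, 148] -> [148, -164, 156, 148, -152, -136, 36, -72] -> 8
  [32, 0, 37, -34, 23] -> [35, 3, 40, -31, 26] -> [-140, -12, -160, 124, -104] -> [-104, 124, -160, -12, -140] -> 5
  [-41, 7, 45] -> [-38, 10, 48] -> [152, -40, -192] -> [-192, -40, 152] -> 3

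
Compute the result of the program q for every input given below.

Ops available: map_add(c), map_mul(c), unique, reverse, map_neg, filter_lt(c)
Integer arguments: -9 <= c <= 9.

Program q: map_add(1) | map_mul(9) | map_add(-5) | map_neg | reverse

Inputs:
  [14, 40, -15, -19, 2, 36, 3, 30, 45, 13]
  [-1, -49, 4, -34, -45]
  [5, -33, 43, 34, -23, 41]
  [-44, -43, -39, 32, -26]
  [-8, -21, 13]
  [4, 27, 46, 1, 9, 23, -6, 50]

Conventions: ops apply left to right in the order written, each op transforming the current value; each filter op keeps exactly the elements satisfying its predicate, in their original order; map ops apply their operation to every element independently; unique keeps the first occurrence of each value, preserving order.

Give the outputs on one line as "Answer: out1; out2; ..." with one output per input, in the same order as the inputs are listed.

[-121, -409, -274, -31, -328, -22, 167, 131, -364, -130]; [401, 302, -40, 437, 5]; [-373, 203, -310, -391, 293, -49]; [230, -292, 347, 383, 392]; [-121, 185, 68]; [-454, 50, -211, -85, -13, -418, -247, -40]

Execution, op by op:
  [14, 40, -15, -19, 2, 36, 3, 30, 45, 13] -> [15, 41, -14, -18, 3, 37, 4, 31, 46, 14] -> [135, 369, -126, -162, 27, 333, 36, 279, 414, 126] -> [130, 364, -131, -167, 22, 328, 31, 274, 409, 121] -> [-130, -364, 131, 167, -22, -328, -31, -274, -409, -121] -> [-121, -409, -274, -31, -328, -22, 167, 131, -364, -130]
  [-1, -49, 4, -34, -45] -> [0, -48, 5, -33, -44] -> [0, -432, 45, -297, -396] -> [-5, -437, 40, -302, -401] -> [5, 437, -40, 302, 401] -> [401, 302, -40, 437, 5]
  [5, -33, 43, 34, -23, 41] -> [6, -32, 44, 35, -22, 42] -> [54, -288, 396, 315, -198, 378] -> [49, -293, 391, 310, -203, 373] -> [-49, 293, -391, -310, 203, -373] -> [-373, 203, -310, -391, 293, -49]
  [-44, -43, -39, 32, -26] -> [-43, -42, -38, 33, -25] -> [-387, -378, -342, 297, -225] -> [-392, -383, -347, 292, -230] -> [392, 383, 347, -292, 230] -> [230, -292, 347, 383, 392]
  [-8, -21, 13] -> [-7, -20, 14] -> [-63, -180, 126] -> [-68, -185, 121] -> [68, 185, -121] -> [-121, 185, 68]
  [4, 27, 46, 1, 9, 23, -6, 50] -> [5, 28, 47, 2, 10, 24, -5, 51] -> [45, 252, 423, 18, 90, 216, -45, 459] -> [40, 247, 418, 13, 85, 211, -50, 454] -> [-40, -247, -418, -13, -85, -211, 50, -454] -> [-454, 50, -211, -85, -13, -418, -247, -40]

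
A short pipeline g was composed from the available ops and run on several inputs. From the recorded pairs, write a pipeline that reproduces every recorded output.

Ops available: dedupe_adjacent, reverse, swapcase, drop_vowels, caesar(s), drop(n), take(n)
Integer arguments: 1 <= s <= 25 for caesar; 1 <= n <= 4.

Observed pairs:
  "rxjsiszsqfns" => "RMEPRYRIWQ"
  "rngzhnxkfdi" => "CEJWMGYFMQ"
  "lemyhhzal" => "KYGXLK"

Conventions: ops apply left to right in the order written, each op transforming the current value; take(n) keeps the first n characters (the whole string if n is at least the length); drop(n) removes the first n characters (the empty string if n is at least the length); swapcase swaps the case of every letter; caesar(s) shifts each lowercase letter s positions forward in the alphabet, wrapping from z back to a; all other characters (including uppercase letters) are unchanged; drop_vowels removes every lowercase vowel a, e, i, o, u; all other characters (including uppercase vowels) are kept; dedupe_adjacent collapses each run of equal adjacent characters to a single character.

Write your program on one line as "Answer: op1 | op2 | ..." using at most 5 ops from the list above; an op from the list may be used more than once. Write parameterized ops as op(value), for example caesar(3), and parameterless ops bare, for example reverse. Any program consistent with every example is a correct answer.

drop_vowels | caesar(25) | swapcase | reverse | dedupe_adjacent

Check, running the answer program on each example:
  "rxjsiszsqfns" -> "rxjsszsqfns" -> "qwirryrpemr" -> "QWIRRYRPEMR" -> "RMEPRYRRIWQ" -> "RMEPRYRIWQ"
  "rngzhnxkfdi" -> "rngzhnxkfd" -> "qmfygmwjec" -> "QMFYGMWJEC" -> "CEJWMGYFMQ" -> "CEJWMGYFMQ"
  "lemyhhzal" -> "lmyhhzl" -> "klxggyk" -> "KLXGGYK" -> "KYGGXLK" -> "KYGXLK"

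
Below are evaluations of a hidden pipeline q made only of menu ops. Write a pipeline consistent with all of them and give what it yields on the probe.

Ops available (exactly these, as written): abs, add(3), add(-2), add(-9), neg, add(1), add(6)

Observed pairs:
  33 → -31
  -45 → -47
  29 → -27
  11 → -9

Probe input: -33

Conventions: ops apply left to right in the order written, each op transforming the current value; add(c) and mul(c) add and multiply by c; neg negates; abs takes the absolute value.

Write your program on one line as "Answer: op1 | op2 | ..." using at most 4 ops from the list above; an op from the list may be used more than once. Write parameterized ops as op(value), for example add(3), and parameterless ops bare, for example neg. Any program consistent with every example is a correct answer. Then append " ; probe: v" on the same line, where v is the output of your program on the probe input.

add(-2) | abs | neg ; probe: -35

Check, running the answer program on each example:
  33 -> 31 -> 31 -> -31
  -45 -> -47 -> 47 -> -47
  29 -> 27 -> 27 -> -27
  11 -> 9 -> 9 -> -9
  probe: -33 -> -35 -> 35 -> -35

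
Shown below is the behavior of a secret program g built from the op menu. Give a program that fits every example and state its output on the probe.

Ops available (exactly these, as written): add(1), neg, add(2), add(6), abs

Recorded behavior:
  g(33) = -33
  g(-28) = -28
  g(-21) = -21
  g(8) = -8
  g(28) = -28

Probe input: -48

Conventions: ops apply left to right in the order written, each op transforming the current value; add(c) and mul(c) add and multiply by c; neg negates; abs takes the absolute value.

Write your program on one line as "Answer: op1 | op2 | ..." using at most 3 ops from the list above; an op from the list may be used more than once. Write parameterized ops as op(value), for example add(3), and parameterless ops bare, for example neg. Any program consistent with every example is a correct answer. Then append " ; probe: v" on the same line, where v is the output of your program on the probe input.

abs | neg ; probe: -48

Check, running the answer program on each example:
  33 -> 33 -> -33
  -28 -> 28 -> -28
  -21 -> 21 -> -21
  8 -> 8 -> -8
  28 -> 28 -> -28
  probe: -48 -> 48 -> -48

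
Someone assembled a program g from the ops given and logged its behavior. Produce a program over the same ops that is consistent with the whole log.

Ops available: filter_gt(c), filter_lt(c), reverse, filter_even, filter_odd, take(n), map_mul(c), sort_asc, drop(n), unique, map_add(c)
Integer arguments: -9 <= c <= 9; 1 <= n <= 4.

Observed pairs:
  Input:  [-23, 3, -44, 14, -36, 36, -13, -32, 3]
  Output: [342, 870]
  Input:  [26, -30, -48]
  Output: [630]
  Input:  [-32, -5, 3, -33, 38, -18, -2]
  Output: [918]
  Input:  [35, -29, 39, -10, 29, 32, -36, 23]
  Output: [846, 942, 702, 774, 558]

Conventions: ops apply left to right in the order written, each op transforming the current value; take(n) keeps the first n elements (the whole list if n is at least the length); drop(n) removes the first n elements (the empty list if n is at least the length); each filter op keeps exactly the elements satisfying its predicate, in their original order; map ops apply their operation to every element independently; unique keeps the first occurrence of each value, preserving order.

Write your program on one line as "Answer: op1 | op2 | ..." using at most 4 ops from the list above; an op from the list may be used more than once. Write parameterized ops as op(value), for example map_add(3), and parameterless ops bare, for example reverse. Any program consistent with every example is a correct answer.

filter_gt(5) | map_mul(8) | map_add(2) | map_mul(3)

Check, running the answer program on each example:
  [-23, 3, -44, 14, -36, 36, -13, -32, 3] -> [14, 36] -> [112, 288] -> [114, 290] -> [342, 870]
  [26, -30, -48] -> [26] -> [208] -> [210] -> [630]
  [-32, -5, 3, -33, 38, -18, -2] -> [38] -> [304] -> [306] -> [918]
  [35, -29, 39, -10, 29, 32, -36, 23] -> [35, 39, 29, 32, 23] -> [280, 312, 232, 256, 184] -> [282, 314, 234, 258, 186] -> [846, 942, 702, 774, 558]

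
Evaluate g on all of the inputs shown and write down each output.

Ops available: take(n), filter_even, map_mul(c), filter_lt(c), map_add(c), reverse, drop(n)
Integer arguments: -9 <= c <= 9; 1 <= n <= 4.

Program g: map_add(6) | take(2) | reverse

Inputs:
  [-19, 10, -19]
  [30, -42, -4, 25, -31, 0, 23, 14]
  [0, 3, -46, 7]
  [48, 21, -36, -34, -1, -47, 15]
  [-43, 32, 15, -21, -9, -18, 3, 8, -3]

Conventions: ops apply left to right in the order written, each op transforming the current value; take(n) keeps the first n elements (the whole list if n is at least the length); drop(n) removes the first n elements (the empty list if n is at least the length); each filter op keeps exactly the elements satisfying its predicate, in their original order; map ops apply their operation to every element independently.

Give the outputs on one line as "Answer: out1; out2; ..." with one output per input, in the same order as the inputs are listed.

[16, -13]; [-36, 36]; [9, 6]; [27, 54]; [38, -37]

Execution, op by op:
  [-19, 10, -19] -> [-13, 16, -13] -> [-13, 16] -> [16, -13]
  [30, -42, -4, 25, -31, 0, 23, 14] -> [36, -36, 2, 31, -25, 6, 29, 20] -> [36, -36] -> [-36, 36]
  [0, 3, -46, 7] -> [6, 9, -40, 13] -> [6, 9] -> [9, 6]
  [48, 21, -36, -34, -1, -47, 15] -> [54, 27, -30, -28, 5, -41, 21] -> [54, 27] -> [27, 54]
  [-43, 32, 15, -21, -9, -18, 3, 8, -3] -> [-37, 38, 21, -15, -3, -12, 9, 14, 3] -> [-37, 38] -> [38, -37]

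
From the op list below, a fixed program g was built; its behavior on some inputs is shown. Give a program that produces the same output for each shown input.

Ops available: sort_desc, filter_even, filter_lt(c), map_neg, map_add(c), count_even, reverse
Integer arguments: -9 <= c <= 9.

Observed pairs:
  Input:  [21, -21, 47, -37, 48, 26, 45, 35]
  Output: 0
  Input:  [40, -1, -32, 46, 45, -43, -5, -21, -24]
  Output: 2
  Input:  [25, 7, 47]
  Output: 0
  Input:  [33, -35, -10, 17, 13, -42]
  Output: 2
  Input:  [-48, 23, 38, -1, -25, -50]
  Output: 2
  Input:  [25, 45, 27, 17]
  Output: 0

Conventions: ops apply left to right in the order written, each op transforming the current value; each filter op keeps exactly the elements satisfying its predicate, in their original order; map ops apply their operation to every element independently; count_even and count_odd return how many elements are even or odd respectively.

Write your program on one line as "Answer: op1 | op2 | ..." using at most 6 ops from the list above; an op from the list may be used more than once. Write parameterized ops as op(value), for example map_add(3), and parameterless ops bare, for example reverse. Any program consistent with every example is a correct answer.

filter_lt(2) | reverse | map_neg | filter_even | sort_desc | count_even

Check, running the answer program on each example:
  [21, -21, 47, -37, 48, 26, 45, 35] -> [-21, -37] -> [-37, -21] -> [37, 21] -> [] -> [] -> 0
  [40, -1, -32, 46, 45, -43, -5, -21, -24] -> [-1, -32, -43, -5, -21, -24] -> [-24, -21, -5, -43, -32, -1] -> [24, 21, 5, 43, 32, 1] -> [24, 32] -> [32, 24] -> 2
  [25, 7, 47] -> [] -> [] -> [] -> [] -> [] -> 0
  [33, -35, -10, 17, 13, -42] -> [-35, -10, -42] -> [-42, -10, -35] -> [42, 10, 35] -> [42, 10] -> [42, 10] -> 2
  [-48, 23, 38, -1, -25, -50] -> [-48, -1, -25, -50] -> [-50, -25, -1, -48] -> [50, 25, 1, 48] -> [50, 48] -> [50, 48] -> 2
  [25, 45, 27, 17] -> [] -> [] -> [] -> [] -> [] -> 0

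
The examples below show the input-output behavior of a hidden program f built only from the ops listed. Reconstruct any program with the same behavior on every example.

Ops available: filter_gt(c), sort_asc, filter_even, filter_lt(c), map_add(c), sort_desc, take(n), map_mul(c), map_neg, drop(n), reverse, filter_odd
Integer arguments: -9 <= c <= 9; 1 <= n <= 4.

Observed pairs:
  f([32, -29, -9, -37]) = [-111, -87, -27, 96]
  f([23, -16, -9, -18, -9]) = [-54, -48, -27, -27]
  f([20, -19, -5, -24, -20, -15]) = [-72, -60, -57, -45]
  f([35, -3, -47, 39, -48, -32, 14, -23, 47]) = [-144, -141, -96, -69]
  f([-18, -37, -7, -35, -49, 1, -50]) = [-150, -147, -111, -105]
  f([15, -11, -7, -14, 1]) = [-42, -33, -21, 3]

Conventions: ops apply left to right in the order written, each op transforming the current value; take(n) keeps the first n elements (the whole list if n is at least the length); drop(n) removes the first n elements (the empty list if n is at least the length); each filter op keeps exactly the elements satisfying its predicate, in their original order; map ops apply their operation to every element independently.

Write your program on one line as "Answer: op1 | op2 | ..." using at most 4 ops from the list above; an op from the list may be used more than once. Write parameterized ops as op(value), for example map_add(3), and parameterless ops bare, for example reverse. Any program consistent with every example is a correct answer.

reverse | sort_asc | take(4) | map_mul(3)

Check, running the answer program on each example:
  [32, -29, -9, -37] -> [-37, -9, -29, 32] -> [-37, -29, -9, 32] -> [-37, -29, -9, 32] -> [-111, -87, -27, 96]
  [23, -16, -9, -18, -9] -> [-9, -18, -9, -16, 23] -> [-18, -16, -9, -9, 23] -> [-18, -16, -9, -9] -> [-54, -48, -27, -27]
  [20, -19, -5, -24, -20, -15] -> [-15, -20, -24, -5, -19, 20] -> [-24, -20, -19, -15, -5, 20] -> [-24, -20, -19, -15] -> [-72, -60, -57, -45]
  [35, -3, -47, 39, -48, -32, 14, -23, 47] -> [47, -23, 14, -32, -48, 39, -47, -3, 35] -> [-48, -47, -32, -23, -3, 14, 35, 39, 47] -> [-48, -47, -32, -23] -> [-144, -141, -96, -69]
  [-18, -37, -7, -35, -49, 1, -50] -> [-50, 1, -49, -35, -7, -37, -18] -> [-50, -49, -37, -35, -18, -7, 1] -> [-50, -49, -37, -35] -> [-150, -147, -111, -105]
  [15, -11, -7, -14, 1] -> [1, -14, -7, -11, 15] -> [-14, -11, -7, 1, 15] -> [-14, -11, -7, 1] -> [-42, -33, -21, 3]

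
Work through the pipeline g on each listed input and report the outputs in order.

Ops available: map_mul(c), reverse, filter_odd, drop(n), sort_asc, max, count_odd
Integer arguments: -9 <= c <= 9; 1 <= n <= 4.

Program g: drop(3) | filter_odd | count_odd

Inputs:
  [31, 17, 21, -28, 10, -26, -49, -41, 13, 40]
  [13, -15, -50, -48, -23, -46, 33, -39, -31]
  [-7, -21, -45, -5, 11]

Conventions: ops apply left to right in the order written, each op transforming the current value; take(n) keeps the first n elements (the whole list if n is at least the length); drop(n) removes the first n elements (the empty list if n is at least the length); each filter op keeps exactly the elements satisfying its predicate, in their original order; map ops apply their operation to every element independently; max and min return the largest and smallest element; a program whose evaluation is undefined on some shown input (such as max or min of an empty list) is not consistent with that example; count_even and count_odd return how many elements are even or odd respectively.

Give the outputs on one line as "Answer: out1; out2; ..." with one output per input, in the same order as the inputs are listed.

Execution, op by op:
  [31, 17, 21, -28, 10, -26, -49, -41, 13, 40] -> [-28, 10, -26, -49, -41, 13, 40] -> [-49, -41, 13] -> 3
  [13, -15, -50, -48, -23, -46, 33, -39, -31] -> [-48, -23, -46, 33, -39, -31] -> [-23, 33, -39, -31] -> 4
  [-7, -21, -45, -5, 11] -> [-5, 11] -> [-5, 11] -> 2

3; 4; 2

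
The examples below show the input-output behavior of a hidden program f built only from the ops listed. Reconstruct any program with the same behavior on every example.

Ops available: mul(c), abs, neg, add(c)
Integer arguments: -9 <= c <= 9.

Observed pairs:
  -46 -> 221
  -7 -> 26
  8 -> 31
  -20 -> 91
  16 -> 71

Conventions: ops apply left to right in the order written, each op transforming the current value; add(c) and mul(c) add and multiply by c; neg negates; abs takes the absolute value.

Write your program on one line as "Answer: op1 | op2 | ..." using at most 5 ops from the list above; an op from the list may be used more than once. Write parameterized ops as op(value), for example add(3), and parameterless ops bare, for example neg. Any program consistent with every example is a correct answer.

abs | mul(-5) | abs | add(-9)

Check, running the answer program on each example:
  -46 -> 46 -> -230 -> 230 -> 221
  -7 -> 7 -> -35 -> 35 -> 26
  8 -> 8 -> -40 -> 40 -> 31
  -20 -> 20 -> -100 -> 100 -> 91
  16 -> 16 -> -80 -> 80 -> 71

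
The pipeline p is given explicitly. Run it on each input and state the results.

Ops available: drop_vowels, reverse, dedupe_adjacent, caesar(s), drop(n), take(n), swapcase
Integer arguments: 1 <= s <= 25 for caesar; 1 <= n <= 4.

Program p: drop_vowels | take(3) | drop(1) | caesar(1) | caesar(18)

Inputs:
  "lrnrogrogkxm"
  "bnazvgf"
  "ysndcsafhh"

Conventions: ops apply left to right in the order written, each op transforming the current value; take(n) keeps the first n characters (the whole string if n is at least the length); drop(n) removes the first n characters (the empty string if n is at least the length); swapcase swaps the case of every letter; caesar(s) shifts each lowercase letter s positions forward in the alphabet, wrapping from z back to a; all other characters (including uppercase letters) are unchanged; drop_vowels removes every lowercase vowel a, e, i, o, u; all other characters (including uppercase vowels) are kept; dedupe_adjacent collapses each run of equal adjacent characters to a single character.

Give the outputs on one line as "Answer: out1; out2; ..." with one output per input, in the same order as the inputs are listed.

"kg"; "gs"; "lg"

Execution, op by op:
  "lrnrogrogkxm" -> "lrnrgrgkxm" -> "lrn" -> "rn" -> "so" -> "kg"
  "bnazvgf" -> "bnzvgf" -> "bnz" -> "nz" -> "oa" -> "gs"
  "ysndcsafhh" -> "ysndcsfhh" -> "ysn" -> "sn" -> "to" -> "lg"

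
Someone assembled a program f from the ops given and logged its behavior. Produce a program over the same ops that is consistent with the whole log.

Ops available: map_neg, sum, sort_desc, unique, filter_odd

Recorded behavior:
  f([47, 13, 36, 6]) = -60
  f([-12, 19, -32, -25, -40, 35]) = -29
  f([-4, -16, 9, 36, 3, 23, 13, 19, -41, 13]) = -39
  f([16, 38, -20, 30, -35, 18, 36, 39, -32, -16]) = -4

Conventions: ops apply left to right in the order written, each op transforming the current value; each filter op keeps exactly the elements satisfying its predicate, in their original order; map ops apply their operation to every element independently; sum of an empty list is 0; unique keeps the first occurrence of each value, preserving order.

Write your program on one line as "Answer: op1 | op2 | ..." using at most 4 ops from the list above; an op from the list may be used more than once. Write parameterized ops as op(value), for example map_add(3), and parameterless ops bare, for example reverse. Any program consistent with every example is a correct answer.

sort_desc | filter_odd | map_neg | sum

Check, running the answer program on each example:
  [47, 13, 36, 6] -> [47, 36, 13, 6] -> [47, 13] -> [-47, -13] -> -60
  [-12, 19, -32, -25, -40, 35] -> [35, 19, -12, -25, -32, -40] -> [35, 19, -25] -> [-35, -19, 25] -> -29
  [-4, -16, 9, 36, 3, 23, 13, 19, -41, 13] -> [36, 23, 19, 13, 13, 9, 3, -4, -16, -41] -> [23, 19, 13, 13, 9, 3, -41] -> [-23, -19, -13, -13, -9, -3, 41] -> -39
  [16, 38, -20, 30, -35, 18, 36, 39, -32, -16] -> [39, 38, 36, 30, 18, 16, -16, -20, -32, -35] -> [39, -35] -> [-39, 35] -> -4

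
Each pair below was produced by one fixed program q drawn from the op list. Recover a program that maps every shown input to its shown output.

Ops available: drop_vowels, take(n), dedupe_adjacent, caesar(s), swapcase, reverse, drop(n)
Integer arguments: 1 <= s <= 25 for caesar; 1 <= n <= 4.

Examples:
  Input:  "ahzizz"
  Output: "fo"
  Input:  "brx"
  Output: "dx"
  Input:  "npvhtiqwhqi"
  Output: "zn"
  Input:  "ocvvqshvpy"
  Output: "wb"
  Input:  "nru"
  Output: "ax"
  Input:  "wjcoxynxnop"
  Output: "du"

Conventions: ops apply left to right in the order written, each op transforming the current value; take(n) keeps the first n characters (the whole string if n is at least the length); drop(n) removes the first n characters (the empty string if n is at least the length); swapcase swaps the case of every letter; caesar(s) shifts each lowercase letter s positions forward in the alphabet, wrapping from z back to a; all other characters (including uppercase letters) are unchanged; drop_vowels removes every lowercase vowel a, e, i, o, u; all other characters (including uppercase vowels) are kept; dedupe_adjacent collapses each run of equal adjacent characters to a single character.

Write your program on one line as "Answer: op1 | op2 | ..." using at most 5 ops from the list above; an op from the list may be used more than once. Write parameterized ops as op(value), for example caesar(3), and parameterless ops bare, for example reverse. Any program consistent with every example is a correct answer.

drop(1) | take(4) | reverse | caesar(6) | take(2)

Check, running the answer program on each example:
  "ahzizz" -> "hzizz" -> "hziz" -> "zizh" -> "fofn" -> "fo"
  "brx" -> "rx" -> "rx" -> "xr" -> "dx" -> "dx"
  "npvhtiqwhqi" -> "pvhtiqwhqi" -> "pvht" -> "thvp" -> "znbv" -> "zn"
  "ocvvqshvpy" -> "cvvqshvpy" -> "cvvq" -> "qvvc" -> "wbbi" -> "wb"
  "nru" -> "ru" -> "ru" -> "ur" -> "ax" -> "ax"
  "wjcoxynxnop" -> "jcoxynxnop" -> "jcox" -> "xocj" -> "duip" -> "du"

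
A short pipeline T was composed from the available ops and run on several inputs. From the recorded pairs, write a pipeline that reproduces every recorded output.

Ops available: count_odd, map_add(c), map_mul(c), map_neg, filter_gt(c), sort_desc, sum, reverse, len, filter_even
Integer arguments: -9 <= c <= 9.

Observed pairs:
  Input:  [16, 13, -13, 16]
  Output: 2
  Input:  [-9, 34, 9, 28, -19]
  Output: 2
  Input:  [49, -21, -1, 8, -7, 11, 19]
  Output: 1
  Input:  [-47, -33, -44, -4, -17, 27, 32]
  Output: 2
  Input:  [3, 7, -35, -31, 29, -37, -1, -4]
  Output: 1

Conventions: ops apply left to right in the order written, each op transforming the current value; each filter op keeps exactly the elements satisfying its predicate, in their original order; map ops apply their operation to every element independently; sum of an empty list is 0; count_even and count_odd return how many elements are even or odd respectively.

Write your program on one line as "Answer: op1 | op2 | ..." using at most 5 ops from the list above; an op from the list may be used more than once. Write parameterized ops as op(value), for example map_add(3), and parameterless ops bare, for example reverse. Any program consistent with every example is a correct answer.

filter_even | reverse | filter_gt(-6) | map_mul(-4) | len

Check, running the answer program on each example:
  [16, 13, -13, 16] -> [16, 16] -> [16, 16] -> [16, 16] -> [-64, -64] -> 2
  [-9, 34, 9, 28, -19] -> [34, 28] -> [28, 34] -> [28, 34] -> [-112, -136] -> 2
  [49, -21, -1, 8, -7, 11, 19] -> [8] -> [8] -> [8] -> [-32] -> 1
  [-47, -33, -44, -4, -17, 27, 32] -> [-44, -4, 32] -> [32, -4, -44] -> [32, -4] -> [-128, 16] -> 2
  [3, 7, -35, -31, 29, -37, -1, -4] -> [-4] -> [-4] -> [-4] -> [16] -> 1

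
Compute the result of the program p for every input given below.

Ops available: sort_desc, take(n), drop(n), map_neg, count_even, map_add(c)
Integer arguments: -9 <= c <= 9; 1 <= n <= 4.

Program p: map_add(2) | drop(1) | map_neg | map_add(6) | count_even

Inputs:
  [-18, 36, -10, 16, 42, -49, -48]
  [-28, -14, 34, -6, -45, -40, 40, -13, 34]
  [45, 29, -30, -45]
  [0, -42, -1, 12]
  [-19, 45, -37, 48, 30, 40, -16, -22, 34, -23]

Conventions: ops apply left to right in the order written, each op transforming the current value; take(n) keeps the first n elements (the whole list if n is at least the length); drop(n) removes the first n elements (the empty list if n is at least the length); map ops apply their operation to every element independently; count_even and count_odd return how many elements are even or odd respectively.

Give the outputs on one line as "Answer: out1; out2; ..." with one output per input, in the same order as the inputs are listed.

5; 6; 1; 2; 6

Execution, op by op:
  [-18, 36, -10, 16, 42, -49, -48] -> [-16, 38, -8, 18, 44, -47, -46] -> [38, -8, 18, 44, -47, -46] -> [-38, 8, -18, -44, 47, 46] -> [-32, 14, -12, -38, 53, 52] -> 5
  [-28, -14, 34, -6, -45, -40, 40, -13, 34] -> [-26, -12, 36, -4, -43, -38, 42, -11, 36] -> [-12, 36, -4, -43, -38, 42, -11, 36] -> [12, -36, 4, 43, 38, -42, 11, -36] -> [18, -30, 10, 49, 44, -36, 17, -30] -> 6
  [45, 29, -30, -45] -> [47, 31, -28, -43] -> [31, -28, -43] -> [-31, 28, 43] -> [-25, 34, 49] -> 1
  [0, -42, -1, 12] -> [2, -40, 1, 14] -> [-40, 1, 14] -> [40, -1, -14] -> [46, 5, -8] -> 2
  [-19, 45, -37, 48, 30, 40, -16, -22, 34, -23] -> [-17, 47, -35, 50, 32, 42, -14, -20, 36, -21] -> [47, -35, 50, 32, 42, -14, -20, 36, -21] -> [-47, 35, -50, -32, -42, 14, 20, -36, 21] -> [-41, 41, -44, -26, -36, 20, 26, -30, 27] -> 6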